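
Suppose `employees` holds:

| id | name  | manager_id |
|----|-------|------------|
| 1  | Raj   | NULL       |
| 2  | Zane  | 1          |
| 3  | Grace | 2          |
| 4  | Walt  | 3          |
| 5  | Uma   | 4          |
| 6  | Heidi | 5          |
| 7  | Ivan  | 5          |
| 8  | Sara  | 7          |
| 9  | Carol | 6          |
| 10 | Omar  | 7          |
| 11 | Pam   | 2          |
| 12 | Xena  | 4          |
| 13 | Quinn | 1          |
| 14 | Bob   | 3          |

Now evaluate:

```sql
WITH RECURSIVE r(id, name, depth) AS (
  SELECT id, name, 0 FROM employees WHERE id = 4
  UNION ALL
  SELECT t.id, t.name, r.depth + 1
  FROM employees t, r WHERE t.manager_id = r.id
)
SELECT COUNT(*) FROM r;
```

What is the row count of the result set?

8

Base: id=4 (Walt) at depth 0.
Iteration 1: rows with manager_id in {4} -> Uma (id 5, depth 1), Xena (id 12, depth 1).
Iteration 2: rows with manager_id in {5,12} -> Heidi (id 6, depth 2), Ivan (id 7, depth 2).
Iteration 3: rows with manager_id in {6,7} -> Sara (id 8, depth 3), Carol (id 9, depth 3), Omar (id 10, depth 3).
Iteration 4: no rows with manager_id in {8,9,10}; recursion stops.
Total rows emitted: 8.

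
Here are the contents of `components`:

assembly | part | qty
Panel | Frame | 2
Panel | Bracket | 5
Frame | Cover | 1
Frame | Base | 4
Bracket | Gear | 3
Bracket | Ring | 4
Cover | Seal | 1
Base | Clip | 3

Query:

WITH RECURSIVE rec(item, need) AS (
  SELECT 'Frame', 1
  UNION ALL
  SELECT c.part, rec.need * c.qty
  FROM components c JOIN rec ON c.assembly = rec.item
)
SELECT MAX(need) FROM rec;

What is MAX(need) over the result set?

Base: (Frame, need=1).
Iteration 1: components of {Frame} -> Base = 1*4 = 4, Cover = 1*1 = 1.
Iteration 2: components of {Base,Cover} -> Clip = 4*3 = 12, Seal = 1*1 = 1.
Iteration 3: no further components; recursion stops.
need values: 1, 1, 4, 1, 12; the maximum is 12.

12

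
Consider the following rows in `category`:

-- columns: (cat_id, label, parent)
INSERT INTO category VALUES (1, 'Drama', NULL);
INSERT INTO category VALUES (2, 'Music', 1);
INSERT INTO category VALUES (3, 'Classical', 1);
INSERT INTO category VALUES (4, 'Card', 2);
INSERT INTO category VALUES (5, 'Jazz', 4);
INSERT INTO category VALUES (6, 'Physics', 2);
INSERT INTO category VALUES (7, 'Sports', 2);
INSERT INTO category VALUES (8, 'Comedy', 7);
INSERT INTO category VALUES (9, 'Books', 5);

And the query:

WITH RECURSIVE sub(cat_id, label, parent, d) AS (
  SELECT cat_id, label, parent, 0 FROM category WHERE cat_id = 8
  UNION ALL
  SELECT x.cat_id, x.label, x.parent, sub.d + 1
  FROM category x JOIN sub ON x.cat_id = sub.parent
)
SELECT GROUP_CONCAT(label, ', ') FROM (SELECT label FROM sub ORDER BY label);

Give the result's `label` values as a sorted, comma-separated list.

Base: cat_id=8 (Comedy), parent=7, d 0.
Iteration 1: join on cat_id=7 -> Sports (id 7, parent=2, d 1).
Iteration 2: join on cat_id=2 -> Music (id 2, parent=1, d 2).
Iteration 3: join on cat_id=1 -> Drama (id 1, parent=NULL, d 3).
Iteration 4: parent is NULL; no match; recursion stops.

Comedy, Drama, Music, Sports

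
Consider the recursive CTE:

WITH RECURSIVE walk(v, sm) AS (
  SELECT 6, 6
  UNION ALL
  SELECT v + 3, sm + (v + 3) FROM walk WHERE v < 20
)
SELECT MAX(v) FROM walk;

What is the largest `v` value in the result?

Base: v=6, sm=6.
Iteration 1: 6 < 20 holds -> v = 6 + 3 = 9, sm = 6 + 9 = 15.
Iteration 2: 9 < 20 holds -> v = 9 + 3 = 12, sm = 15 + 12 = 27.
Iteration 3: 12 < 20 holds -> v = 12 + 3 = 15, sm = 27 + 15 = 42.
Iteration 4: 15 < 20 holds -> v = 15 + 3 = 18, sm = 42 + 18 = 60.
Iteration 5: 18 < 20 holds -> v = 18 + 3 = 21, sm = 60 + 21 = 81.
Iteration 6: 21 < 20 fails; recursion stops.
v values: 6, 9, 12, 15, 18, 21; the maximum is 21.

21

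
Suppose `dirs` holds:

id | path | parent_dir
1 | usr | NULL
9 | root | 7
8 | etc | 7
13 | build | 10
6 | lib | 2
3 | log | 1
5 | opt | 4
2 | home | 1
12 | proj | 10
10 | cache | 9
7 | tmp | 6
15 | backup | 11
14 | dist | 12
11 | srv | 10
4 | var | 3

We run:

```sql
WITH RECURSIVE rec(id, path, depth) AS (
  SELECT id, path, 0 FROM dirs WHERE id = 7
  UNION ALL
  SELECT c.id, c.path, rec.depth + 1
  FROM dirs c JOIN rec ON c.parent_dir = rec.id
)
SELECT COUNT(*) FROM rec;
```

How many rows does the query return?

9

Base: id=7 (tmp) at depth 0.
Iteration 1: rows with parent_dir in {7} -> etc (id 8, depth 1), root (id 9, depth 1).
Iteration 2: rows with parent_dir in {8,9} -> cache (id 10, depth 2).
Iteration 3: rows with parent_dir in {10} -> srv (id 11, depth 3), proj (id 12, depth 3), build (id 13, depth 3).
Iteration 4: rows with parent_dir in {11,12,13} -> dist (id 14, depth 4), backup (id 15, depth 4).
Iteration 5: no rows with parent_dir in {14,15}; recursion stops.
Total rows emitted: 9.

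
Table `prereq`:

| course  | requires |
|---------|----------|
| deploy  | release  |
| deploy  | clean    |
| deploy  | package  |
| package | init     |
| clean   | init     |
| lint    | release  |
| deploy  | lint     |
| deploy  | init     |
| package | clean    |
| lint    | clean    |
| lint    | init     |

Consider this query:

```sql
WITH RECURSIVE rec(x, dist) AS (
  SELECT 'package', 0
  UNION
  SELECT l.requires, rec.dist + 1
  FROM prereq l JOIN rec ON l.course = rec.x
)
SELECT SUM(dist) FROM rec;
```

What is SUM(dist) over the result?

4

Base: (package, dist=0).
Iteration 1: edges from {package} -> (clean, dist=1), (init, dist=1).
Iteration 2: edges from {clean,init} -> (init, dist=2).
Iteration 3: no outgoing edges from {init}; recursion stops.
SUM(dist) = 0 + 1 + 1 + 2 = 4.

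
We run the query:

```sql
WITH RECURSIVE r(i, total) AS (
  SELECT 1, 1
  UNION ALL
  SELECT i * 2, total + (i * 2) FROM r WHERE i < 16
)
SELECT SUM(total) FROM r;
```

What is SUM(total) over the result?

Base: i=1, total=1.
Iteration 1: 1 < 16 holds -> i = 1 * 2 = 2, total = 1 + 2 = 3.
Iteration 2: 2 < 16 holds -> i = 2 * 2 = 4, total = 3 + 4 = 7.
Iteration 3: 4 < 16 holds -> i = 4 * 2 = 8, total = 7 + 8 = 15.
Iteration 4: 8 < 16 holds -> i = 8 * 2 = 16, total = 15 + 16 = 31.
Iteration 5: 16 < 16 fails; recursion stops.
SUM(total) = 1 + 3 + 7 + 15 + 31 = 57.

57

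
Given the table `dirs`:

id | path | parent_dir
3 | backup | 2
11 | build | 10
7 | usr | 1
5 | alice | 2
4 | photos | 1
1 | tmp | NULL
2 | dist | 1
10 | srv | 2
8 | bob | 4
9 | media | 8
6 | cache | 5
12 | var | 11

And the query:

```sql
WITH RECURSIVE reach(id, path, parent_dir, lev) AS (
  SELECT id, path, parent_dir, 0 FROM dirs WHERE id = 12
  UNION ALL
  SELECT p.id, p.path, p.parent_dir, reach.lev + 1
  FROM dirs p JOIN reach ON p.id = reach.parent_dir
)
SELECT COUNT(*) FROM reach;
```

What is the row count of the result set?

5

Base: id=12 (var), parent_dir=11, lev 0.
Iteration 1: join on id=11 -> build (id 11, parent_dir=10, lev 1).
Iteration 2: join on id=10 -> srv (id 10, parent_dir=2, lev 2).
Iteration 3: join on id=2 -> dist (id 2, parent_dir=1, lev 3).
Iteration 4: join on id=1 -> tmp (id 1, parent_dir=NULL, lev 4).
Iteration 5: parent_dir is NULL; no match; recursion stops.
Total rows emitted: 5.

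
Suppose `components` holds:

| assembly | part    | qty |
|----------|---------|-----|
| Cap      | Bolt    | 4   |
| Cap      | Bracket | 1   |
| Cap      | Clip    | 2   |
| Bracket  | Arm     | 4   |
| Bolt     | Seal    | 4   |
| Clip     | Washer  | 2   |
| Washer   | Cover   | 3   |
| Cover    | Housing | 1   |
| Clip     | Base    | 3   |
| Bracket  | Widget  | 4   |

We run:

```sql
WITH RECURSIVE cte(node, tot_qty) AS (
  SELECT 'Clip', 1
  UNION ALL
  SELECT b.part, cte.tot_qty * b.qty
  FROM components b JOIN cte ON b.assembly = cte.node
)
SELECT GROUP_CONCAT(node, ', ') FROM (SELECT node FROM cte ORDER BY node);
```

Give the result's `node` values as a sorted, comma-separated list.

Base: (Clip, tot_qty=1).
Iteration 1: components of {Clip} -> Base = 1*3 = 3, Washer = 1*2 = 2.
Iteration 2: components of {Base,Washer} -> Cover = 2*3 = 6.
Iteration 3: components of {Cover} -> Housing = 6*1 = 6.
Iteration 4: no further components; recursion stops.

Base, Clip, Cover, Housing, Washer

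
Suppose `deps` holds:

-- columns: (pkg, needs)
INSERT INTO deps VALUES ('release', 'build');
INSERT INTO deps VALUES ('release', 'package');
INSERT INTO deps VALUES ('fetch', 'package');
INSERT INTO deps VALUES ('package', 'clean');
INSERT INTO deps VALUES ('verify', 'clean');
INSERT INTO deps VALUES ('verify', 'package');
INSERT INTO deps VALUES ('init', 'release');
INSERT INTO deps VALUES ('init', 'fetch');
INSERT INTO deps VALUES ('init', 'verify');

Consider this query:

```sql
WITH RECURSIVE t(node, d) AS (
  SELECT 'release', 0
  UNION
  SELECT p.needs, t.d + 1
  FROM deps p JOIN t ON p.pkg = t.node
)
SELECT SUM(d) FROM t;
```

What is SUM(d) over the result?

Base: (release, d=0).
Iteration 1: edges from {release} -> (build, d=1), (package, d=1).
Iteration 2: edges from {build,package} -> (clean, d=2).
Iteration 3: no outgoing edges from {clean}; recursion stops.
SUM(d) = 0 + 1 + 1 + 2 = 4.

4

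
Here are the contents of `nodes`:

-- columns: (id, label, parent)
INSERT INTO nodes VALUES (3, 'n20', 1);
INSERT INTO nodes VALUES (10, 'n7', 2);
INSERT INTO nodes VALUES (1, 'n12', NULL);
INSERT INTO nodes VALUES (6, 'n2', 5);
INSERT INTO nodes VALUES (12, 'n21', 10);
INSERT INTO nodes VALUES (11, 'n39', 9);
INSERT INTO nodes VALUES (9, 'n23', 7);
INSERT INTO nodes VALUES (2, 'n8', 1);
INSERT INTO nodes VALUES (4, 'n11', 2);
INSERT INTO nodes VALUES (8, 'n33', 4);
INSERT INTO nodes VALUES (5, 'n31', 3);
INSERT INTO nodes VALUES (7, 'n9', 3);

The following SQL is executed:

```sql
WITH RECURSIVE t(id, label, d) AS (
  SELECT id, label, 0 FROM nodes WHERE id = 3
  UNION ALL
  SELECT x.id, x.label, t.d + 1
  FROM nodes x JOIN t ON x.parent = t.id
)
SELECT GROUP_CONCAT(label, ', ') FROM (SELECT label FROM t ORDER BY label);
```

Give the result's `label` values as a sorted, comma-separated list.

Base: id=3 (n20) at d 0.
Iteration 1: rows with parent in {3} -> n31 (id 5, d 1), n9 (id 7, d 1).
Iteration 2: rows with parent in {5,7} -> n2 (id 6, d 2), n23 (id 9, d 2).
Iteration 3: rows with parent in {6,9} -> n39 (id 11, d 3).
Iteration 4: no rows with parent in {11}; recursion stops.

n2, n20, n23, n31, n39, n9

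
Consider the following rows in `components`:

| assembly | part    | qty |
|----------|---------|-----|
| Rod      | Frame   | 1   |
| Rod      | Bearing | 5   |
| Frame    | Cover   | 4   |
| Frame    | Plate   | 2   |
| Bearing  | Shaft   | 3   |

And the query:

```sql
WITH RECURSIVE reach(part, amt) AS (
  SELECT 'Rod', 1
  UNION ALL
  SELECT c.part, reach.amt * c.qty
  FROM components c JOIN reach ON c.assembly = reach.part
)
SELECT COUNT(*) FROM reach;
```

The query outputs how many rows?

6

Base: (Rod, amt=1).
Iteration 1: components of {Rod} -> Bearing = 1*5 = 5, Frame = 1*1 = 1.
Iteration 2: components of {Bearing,Frame} -> Cover = 1*4 = 4, Plate = 1*2 = 2, Shaft = 5*3 = 15.
Iteration 3: no further components; recursion stops.
Total rows emitted: 6.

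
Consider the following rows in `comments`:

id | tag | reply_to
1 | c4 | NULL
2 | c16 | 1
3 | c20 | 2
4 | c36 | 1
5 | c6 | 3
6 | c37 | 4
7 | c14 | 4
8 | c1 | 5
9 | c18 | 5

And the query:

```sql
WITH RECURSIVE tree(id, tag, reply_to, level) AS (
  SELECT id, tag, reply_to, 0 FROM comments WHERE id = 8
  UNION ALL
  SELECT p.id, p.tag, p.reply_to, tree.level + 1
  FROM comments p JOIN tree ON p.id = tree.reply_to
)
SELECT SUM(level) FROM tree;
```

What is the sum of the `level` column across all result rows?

10

Base: id=8 (c1), reply_to=5, level 0.
Iteration 1: join on id=5 -> c6 (id 5, reply_to=3, level 1).
Iteration 2: join on id=3 -> c20 (id 3, reply_to=2, level 2).
Iteration 3: join on id=2 -> c16 (id 2, reply_to=1, level 3).
Iteration 4: join on id=1 -> c4 (id 1, reply_to=NULL, level 4).
Iteration 5: reply_to is NULL; no match; recursion stops.
SUM(level) = 0 + 1 + 2 + 3 + 4 = 10.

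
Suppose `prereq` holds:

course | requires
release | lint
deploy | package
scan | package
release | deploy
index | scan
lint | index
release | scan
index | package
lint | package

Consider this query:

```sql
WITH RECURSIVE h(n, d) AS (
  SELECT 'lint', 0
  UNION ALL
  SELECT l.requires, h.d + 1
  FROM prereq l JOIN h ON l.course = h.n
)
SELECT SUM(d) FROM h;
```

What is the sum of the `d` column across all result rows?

Base: (lint, d=0).
Iteration 1: edges from {lint} -> (index, d=1), (package, d=1).
Iteration 2: edges from {index,package} -> (package, d=2), (scan, d=2).
Iteration 3: edges from {package,scan} -> (package, d=3).
Iteration 4: no outgoing edges from {package}; recursion stops.
SUM(d) = 0 + 1 + 1 + 2 + 2 + 3 = 9.

9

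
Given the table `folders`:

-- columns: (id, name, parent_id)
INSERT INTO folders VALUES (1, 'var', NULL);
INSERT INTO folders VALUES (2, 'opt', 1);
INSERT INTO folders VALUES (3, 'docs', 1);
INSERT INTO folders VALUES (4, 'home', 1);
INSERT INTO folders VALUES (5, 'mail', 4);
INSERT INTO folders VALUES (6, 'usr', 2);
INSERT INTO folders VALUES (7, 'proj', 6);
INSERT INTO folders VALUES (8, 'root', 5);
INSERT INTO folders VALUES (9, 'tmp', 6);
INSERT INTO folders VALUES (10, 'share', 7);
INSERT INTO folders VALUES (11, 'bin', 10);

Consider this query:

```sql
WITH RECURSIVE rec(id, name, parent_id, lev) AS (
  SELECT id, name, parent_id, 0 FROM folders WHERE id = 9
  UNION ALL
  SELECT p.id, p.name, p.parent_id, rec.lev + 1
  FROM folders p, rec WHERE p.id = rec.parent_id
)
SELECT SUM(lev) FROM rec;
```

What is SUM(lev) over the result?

Base: id=9 (tmp), parent_id=6, lev 0.
Iteration 1: join on id=6 -> usr (id 6, parent_id=2, lev 1).
Iteration 2: join on id=2 -> opt (id 2, parent_id=1, lev 2).
Iteration 3: join on id=1 -> var (id 1, parent_id=NULL, lev 3).
Iteration 4: parent_id is NULL; no match; recursion stops.
SUM(lev) = 0 + 1 + 2 + 3 = 6.

6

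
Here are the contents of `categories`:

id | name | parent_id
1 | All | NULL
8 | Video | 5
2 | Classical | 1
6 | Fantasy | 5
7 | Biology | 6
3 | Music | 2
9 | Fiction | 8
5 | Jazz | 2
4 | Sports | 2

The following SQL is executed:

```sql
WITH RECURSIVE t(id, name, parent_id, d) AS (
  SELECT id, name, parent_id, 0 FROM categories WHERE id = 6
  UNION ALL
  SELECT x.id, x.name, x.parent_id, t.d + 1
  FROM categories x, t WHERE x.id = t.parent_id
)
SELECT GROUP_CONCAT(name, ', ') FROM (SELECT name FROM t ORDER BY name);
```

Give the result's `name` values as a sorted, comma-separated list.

All, Classical, Fantasy, Jazz

Base: id=6 (Fantasy), parent_id=5, d 0.
Iteration 1: join on id=5 -> Jazz (id 5, parent_id=2, d 1).
Iteration 2: join on id=2 -> Classical (id 2, parent_id=1, d 2).
Iteration 3: join on id=1 -> All (id 1, parent_id=NULL, d 3).
Iteration 4: parent_id is NULL; no match; recursion stops.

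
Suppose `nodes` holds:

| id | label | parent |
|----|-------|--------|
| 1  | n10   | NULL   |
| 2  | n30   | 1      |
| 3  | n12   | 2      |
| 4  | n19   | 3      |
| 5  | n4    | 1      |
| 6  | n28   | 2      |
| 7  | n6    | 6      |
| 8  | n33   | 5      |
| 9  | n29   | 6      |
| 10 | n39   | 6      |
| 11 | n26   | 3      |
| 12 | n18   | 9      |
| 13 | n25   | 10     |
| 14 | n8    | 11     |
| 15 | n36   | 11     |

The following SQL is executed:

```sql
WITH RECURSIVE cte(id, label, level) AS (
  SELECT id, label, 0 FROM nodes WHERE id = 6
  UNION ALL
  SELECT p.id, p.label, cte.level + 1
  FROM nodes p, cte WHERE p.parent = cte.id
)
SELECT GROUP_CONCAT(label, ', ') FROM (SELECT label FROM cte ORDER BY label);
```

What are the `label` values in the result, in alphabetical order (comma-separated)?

Base: id=6 (n28) at level 0.
Iteration 1: rows with parent in {6} -> n6 (id 7, level 1), n29 (id 9, level 1), n39 (id 10, level 1).
Iteration 2: rows with parent in {7,9,10} -> n18 (id 12, level 2), n25 (id 13, level 2).
Iteration 3: no rows with parent in {12,13}; recursion stops.

n18, n25, n28, n29, n39, n6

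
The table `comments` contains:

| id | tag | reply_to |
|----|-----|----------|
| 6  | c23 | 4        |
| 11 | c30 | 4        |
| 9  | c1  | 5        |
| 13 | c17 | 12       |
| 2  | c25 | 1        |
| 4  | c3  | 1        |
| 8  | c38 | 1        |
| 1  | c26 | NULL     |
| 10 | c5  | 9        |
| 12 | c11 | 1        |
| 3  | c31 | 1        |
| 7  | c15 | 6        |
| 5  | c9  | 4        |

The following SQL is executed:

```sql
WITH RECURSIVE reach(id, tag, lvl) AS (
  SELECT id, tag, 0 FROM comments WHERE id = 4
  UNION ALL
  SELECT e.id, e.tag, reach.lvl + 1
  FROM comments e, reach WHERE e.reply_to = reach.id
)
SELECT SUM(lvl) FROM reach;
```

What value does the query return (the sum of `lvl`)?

Base: id=4 (c3) at lvl 0.
Iteration 1: rows with reply_to in {4} -> c9 (id 5, lvl 1), c23 (id 6, lvl 1), c30 (id 11, lvl 1).
Iteration 2: rows with reply_to in {5,6,11} -> c15 (id 7, lvl 2), c1 (id 9, lvl 2).
Iteration 3: rows with reply_to in {7,9} -> c5 (id 10, lvl 3).
Iteration 4: no rows with reply_to in {10}; recursion stops.
SUM(lvl) = 0 + 1 + 1 + 1 + 2 + 2 + 3 = 10.

10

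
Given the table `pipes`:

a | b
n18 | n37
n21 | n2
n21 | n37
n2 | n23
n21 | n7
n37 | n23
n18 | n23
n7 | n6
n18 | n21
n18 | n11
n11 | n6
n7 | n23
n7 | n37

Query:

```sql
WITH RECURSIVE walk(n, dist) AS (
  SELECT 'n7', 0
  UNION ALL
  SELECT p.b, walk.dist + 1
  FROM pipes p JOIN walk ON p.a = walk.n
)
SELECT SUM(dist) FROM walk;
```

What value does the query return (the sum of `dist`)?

Base: (n7, dist=0).
Iteration 1: edges from {n7} -> (n23, dist=1), (n37, dist=1), (n6, dist=1).
Iteration 2: edges from {n23,n37,n6} -> (n23, dist=2).
Iteration 3: no outgoing edges from {n23}; recursion stops.
SUM(dist) = 0 + 1 + 1 + 1 + 2 = 5.

5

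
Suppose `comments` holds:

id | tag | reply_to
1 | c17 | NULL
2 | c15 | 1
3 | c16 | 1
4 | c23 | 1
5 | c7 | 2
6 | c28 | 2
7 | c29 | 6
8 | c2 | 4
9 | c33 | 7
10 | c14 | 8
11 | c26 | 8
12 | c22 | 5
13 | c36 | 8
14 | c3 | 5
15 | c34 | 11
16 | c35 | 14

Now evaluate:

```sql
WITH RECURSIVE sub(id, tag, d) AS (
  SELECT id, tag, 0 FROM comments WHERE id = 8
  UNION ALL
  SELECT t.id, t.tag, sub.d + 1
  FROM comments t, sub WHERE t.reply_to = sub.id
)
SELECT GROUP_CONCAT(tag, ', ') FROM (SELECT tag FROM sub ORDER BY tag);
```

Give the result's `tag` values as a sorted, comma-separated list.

Base: id=8 (c2) at d 0.
Iteration 1: rows with reply_to in {8} -> c14 (id 10, d 1), c26 (id 11, d 1), c36 (id 13, d 1).
Iteration 2: rows with reply_to in {10,11,13} -> c34 (id 15, d 2).
Iteration 3: no rows with reply_to in {15}; recursion stops.

c14, c2, c26, c34, c36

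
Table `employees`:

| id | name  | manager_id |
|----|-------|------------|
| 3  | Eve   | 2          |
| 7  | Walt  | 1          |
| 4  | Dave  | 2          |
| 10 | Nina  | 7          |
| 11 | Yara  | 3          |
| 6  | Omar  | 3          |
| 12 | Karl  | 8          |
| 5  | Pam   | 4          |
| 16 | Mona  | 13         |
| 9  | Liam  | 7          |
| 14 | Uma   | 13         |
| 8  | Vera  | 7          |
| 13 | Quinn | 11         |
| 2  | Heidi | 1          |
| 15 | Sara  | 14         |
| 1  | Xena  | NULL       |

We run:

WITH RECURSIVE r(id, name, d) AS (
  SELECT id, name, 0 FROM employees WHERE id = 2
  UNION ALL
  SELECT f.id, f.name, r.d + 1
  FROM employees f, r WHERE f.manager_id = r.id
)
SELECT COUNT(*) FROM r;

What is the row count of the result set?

10

Base: id=2 (Heidi) at d 0.
Iteration 1: rows with manager_id in {2} -> Eve (id 3, d 1), Dave (id 4, d 1).
Iteration 2: rows with manager_id in {3,4} -> Pam (id 5, d 2), Omar (id 6, d 2), Yara (id 11, d 2).
Iteration 3: rows with manager_id in {5,6,11} -> Quinn (id 13, d 3).
Iteration 4: rows with manager_id in {13} -> Uma (id 14, d 4), Mona (id 16, d 4).
Iteration 5: rows with manager_id in {14,16} -> Sara (id 15, d 5).
Iteration 6: no rows with manager_id in {15}; recursion stops.
Total rows emitted: 10.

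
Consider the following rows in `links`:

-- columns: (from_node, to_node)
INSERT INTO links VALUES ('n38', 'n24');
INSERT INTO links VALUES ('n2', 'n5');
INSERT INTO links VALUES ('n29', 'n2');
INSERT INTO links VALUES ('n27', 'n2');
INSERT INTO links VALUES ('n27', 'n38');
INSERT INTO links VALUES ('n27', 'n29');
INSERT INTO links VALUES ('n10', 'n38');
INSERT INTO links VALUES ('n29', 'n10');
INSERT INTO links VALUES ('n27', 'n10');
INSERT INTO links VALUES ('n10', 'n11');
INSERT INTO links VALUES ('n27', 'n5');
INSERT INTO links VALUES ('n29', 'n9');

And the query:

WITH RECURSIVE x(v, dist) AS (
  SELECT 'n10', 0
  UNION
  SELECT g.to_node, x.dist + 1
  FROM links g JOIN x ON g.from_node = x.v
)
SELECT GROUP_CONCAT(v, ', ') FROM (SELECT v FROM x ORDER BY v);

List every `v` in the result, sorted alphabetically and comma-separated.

Base: (n10, dist=0).
Iteration 1: edges from {n10} -> (n11, dist=1), (n38, dist=1).
Iteration 2: edges from {n11,n38} -> (n24, dist=2).
Iteration 3: no outgoing edges from {n24}; recursion stops.

n10, n11, n24, n38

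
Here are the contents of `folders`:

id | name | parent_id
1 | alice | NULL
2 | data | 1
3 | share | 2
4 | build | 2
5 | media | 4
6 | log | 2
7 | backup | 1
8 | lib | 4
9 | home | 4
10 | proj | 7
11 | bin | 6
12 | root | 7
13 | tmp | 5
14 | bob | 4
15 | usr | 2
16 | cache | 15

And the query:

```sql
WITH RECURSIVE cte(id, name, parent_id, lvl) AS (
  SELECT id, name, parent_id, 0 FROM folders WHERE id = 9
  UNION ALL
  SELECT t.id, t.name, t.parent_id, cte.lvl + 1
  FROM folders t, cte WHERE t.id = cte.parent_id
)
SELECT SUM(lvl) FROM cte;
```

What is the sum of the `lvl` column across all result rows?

6

Base: id=9 (home), parent_id=4, lvl 0.
Iteration 1: join on id=4 -> build (id 4, parent_id=2, lvl 1).
Iteration 2: join on id=2 -> data (id 2, parent_id=1, lvl 2).
Iteration 3: join on id=1 -> alice (id 1, parent_id=NULL, lvl 3).
Iteration 4: parent_id is NULL; no match; recursion stops.
SUM(lvl) = 0 + 1 + 2 + 3 = 6.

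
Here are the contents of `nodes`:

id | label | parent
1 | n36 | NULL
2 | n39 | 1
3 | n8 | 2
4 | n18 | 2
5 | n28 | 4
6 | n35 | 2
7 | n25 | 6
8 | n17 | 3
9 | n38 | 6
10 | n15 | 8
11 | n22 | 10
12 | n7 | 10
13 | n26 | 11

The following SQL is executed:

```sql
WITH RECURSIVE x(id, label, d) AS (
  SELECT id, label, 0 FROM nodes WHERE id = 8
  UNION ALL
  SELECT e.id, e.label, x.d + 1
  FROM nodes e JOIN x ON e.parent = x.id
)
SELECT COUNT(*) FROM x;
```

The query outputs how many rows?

5

Base: id=8 (n17) at d 0.
Iteration 1: rows with parent in {8} -> n15 (id 10, d 1).
Iteration 2: rows with parent in {10} -> n22 (id 11, d 2), n7 (id 12, d 2).
Iteration 3: rows with parent in {11,12} -> n26 (id 13, d 3).
Iteration 4: no rows with parent in {13}; recursion stops.
Total rows emitted: 5.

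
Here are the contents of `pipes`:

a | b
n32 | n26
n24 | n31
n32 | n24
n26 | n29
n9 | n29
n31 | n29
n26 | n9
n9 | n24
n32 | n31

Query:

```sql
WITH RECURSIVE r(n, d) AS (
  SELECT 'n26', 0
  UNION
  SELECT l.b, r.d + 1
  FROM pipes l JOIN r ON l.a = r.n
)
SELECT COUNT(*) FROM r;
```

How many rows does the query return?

Base: (n26, d=0).
Iteration 1: edges from {n26} -> (n29, d=1), (n9, d=1).
Iteration 2: edges from {n29,n9} -> (n24, d=2), (n29, d=2).
Iteration 3: edges from {n24,n29} -> (n31, d=3).
Iteration 4: edges from {n31} -> (n29, d=4).
Iteration 5: no outgoing edges from {n29}; recursion stops.
Total rows emitted: 7.

7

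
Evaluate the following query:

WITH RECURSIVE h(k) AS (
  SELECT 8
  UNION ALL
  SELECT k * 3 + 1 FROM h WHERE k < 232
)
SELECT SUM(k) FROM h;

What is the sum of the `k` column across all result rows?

Base: k=8.
Iteration 1: 8 < 232 holds -> k = 8 * 3 + 1 = 25.
Iteration 2: 25 < 232 holds -> k = 25 * 3 + 1 = 76.
Iteration 3: 76 < 232 holds -> k = 76 * 3 + 1 = 229.
Iteration 4: 229 < 232 holds -> k = 229 * 3 + 1 = 688.
Iteration 5: 688 < 232 fails; recursion stops.
SUM(k) = 8 + 25 + 76 + 229 + 688 = 1026.

1026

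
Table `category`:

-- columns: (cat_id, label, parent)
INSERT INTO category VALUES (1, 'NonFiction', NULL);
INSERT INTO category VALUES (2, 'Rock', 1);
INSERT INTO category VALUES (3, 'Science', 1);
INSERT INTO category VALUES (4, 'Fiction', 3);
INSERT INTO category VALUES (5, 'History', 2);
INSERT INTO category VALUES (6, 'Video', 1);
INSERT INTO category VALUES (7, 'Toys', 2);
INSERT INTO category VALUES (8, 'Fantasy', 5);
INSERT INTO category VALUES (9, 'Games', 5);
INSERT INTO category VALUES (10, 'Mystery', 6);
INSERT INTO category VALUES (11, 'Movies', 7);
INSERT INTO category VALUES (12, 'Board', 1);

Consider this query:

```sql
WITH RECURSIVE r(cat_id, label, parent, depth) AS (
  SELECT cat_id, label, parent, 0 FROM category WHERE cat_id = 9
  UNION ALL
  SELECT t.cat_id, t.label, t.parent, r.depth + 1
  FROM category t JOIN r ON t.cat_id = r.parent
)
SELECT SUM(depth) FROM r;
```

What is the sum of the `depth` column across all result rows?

Base: cat_id=9 (Games), parent=5, depth 0.
Iteration 1: join on cat_id=5 -> History (id 5, parent=2, depth 1).
Iteration 2: join on cat_id=2 -> Rock (id 2, parent=1, depth 2).
Iteration 3: join on cat_id=1 -> NonFiction (id 1, parent=NULL, depth 3).
Iteration 4: parent is NULL; no match; recursion stops.
SUM(depth) = 0 + 1 + 2 + 3 = 6.

6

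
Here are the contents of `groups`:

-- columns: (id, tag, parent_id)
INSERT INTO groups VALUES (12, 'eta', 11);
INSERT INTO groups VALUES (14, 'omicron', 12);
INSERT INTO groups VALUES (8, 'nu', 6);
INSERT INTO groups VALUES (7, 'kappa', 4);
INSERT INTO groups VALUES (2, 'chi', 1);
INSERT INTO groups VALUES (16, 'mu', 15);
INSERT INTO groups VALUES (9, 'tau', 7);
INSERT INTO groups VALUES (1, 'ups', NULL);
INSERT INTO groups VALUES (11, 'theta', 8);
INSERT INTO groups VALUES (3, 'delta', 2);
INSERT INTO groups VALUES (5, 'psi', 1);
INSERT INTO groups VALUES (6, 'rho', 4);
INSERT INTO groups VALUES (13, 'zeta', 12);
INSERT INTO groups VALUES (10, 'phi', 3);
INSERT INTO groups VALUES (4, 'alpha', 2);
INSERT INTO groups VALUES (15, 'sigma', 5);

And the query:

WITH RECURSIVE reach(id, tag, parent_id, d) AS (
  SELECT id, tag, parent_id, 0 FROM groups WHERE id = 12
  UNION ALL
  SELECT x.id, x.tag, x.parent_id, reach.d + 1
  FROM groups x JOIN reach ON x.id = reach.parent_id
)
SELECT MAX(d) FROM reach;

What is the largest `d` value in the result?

Base: id=12 (eta), parent_id=11, d 0.
Iteration 1: join on id=11 -> theta (id 11, parent_id=8, d 1).
Iteration 2: join on id=8 -> nu (id 8, parent_id=6, d 2).
Iteration 3: join on id=6 -> rho (id 6, parent_id=4, d 3).
Iteration 4: join on id=4 -> alpha (id 4, parent_id=2, d 4).
Iteration 5: join on id=2 -> chi (id 2, parent_id=1, d 5).
Iteration 6: join on id=1 -> ups (id 1, parent_id=NULL, d 6).
Iteration 7: parent_id is NULL; no match; recursion stops.
d values: 0, 1, 2, 3, 4, 5, 6; the maximum is 6.

6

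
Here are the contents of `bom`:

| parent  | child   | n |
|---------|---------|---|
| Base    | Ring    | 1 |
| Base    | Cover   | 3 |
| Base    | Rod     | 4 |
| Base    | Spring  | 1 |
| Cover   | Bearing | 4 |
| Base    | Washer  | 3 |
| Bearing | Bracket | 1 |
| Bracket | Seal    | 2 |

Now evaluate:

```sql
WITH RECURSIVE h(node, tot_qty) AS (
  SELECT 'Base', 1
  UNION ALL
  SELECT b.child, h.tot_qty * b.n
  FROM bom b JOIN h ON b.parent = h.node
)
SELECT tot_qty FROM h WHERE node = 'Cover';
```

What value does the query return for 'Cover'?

Base: (Base, tot_qty=1).
Iteration 1: components of {Base} -> Cover = 1*3 = 3, Ring = 1*1 = 1, Rod = 1*4 = 4, Spring = 1*1 = 1, Washer = 1*3 = 3.
Iteration 2: components of {Cover,Ring,Rod,Spring,Washer} -> Bearing = 3*4 = 12.
Iteration 3: components of {Bearing} -> Bracket = 12*1 = 12.
Iteration 4: components of {Bracket} -> Seal = 12*2 = 24.
Iteration 5: no further components; recursion stops.

3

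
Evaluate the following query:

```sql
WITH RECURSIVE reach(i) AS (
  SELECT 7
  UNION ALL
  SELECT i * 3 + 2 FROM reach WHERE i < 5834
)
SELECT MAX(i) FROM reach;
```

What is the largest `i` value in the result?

17495

Base: i=7.
Iteration 1: 7 < 5834 holds -> i = 7 * 3 + 2 = 23.
Iteration 2: 23 < 5834 holds -> i = 23 * 3 + 2 = 71.
Iteration 3: 71 < 5834 holds -> i = 71 * 3 + 2 = 215.
Iteration 4: 215 < 5834 holds -> i = 215 * 3 + 2 = 647.
Iteration 5: 647 < 5834 holds -> i = 647 * 3 + 2 = 1943.
Iteration 6: 1943 < 5834 holds -> i = 1943 * 3 + 2 = 5831.
Iteration 7: 5831 < 5834 holds -> i = 5831 * 3 + 2 = 17495.
Iteration 8: 17495 < 5834 fails; recursion stops.
i values: 7, 23, 71, 215, 647, 1943, 5831, 17495; the maximum is 17495.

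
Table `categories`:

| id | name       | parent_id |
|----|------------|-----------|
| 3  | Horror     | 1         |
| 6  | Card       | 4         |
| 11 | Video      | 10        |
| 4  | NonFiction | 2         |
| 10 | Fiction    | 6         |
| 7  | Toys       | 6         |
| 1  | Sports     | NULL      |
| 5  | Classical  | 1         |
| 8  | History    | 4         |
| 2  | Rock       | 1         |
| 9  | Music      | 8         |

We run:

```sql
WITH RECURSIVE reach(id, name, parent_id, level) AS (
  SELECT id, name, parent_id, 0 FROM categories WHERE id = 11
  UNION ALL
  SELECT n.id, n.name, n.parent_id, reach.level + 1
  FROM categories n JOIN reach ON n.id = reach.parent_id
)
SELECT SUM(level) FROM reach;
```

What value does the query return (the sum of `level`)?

15

Base: id=11 (Video), parent_id=10, level 0.
Iteration 1: join on id=10 -> Fiction (id 10, parent_id=6, level 1).
Iteration 2: join on id=6 -> Card (id 6, parent_id=4, level 2).
Iteration 3: join on id=4 -> NonFiction (id 4, parent_id=2, level 3).
Iteration 4: join on id=2 -> Rock (id 2, parent_id=1, level 4).
Iteration 5: join on id=1 -> Sports (id 1, parent_id=NULL, level 5).
Iteration 6: parent_id is NULL; no match; recursion stops.
SUM(level) = 0 + 1 + 2 + 3 + 4 + 5 = 15.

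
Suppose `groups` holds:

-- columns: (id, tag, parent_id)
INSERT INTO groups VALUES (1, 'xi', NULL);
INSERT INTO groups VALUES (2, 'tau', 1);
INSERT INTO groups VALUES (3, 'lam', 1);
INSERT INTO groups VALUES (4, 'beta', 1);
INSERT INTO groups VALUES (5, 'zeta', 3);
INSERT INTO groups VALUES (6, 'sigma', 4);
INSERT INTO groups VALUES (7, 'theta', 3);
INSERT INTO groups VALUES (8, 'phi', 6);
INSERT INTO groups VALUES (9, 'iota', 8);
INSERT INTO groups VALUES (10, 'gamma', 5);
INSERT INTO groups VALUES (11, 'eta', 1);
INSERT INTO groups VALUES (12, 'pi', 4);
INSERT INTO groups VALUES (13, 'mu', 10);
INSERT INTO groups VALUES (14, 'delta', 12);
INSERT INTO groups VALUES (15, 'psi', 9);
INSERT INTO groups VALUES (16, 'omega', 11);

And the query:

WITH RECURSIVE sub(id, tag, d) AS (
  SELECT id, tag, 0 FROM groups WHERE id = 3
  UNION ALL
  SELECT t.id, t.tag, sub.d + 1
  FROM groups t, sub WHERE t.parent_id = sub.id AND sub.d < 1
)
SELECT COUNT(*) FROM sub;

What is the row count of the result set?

Base: id=3 (lam) at d 0.
Iteration 1: rows with parent_id in {3} -> zeta (id 5, d 1), theta (id 7, d 1).
Iteration 2: d < 1 fails for all current rows; recursion stops.
Total rows emitted: 3.

3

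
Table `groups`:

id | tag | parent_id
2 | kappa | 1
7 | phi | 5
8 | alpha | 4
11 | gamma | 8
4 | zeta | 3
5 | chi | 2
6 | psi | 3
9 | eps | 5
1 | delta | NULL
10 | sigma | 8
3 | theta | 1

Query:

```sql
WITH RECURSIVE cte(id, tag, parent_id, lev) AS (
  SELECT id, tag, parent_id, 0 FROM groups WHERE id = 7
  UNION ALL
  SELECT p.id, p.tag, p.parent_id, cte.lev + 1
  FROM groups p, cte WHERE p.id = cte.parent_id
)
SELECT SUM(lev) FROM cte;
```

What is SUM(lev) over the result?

Base: id=7 (phi), parent_id=5, lev 0.
Iteration 1: join on id=5 -> chi (id 5, parent_id=2, lev 1).
Iteration 2: join on id=2 -> kappa (id 2, parent_id=1, lev 2).
Iteration 3: join on id=1 -> delta (id 1, parent_id=NULL, lev 3).
Iteration 4: parent_id is NULL; no match; recursion stops.
SUM(lev) = 0 + 1 + 2 + 3 = 6.

6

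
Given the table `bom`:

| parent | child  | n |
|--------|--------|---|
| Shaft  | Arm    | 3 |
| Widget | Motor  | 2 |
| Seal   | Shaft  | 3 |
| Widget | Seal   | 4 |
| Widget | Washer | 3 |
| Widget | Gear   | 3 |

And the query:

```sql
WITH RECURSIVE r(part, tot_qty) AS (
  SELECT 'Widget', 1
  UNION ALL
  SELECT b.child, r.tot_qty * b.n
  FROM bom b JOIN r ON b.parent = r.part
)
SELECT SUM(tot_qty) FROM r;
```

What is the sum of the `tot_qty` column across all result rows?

61

Base: (Widget, tot_qty=1).
Iteration 1: components of {Widget} -> Gear = 1*3 = 3, Motor = 1*2 = 2, Seal = 1*4 = 4, Washer = 1*3 = 3.
Iteration 2: components of {Gear,Motor,Seal,Washer} -> Shaft = 4*3 = 12.
Iteration 3: components of {Shaft} -> Arm = 12*3 = 36.
Iteration 4: no further components; recursion stops.
SUM(tot_qty) = 1 + 3 + 4 + 3 + 2 + 12 + 36 = 61.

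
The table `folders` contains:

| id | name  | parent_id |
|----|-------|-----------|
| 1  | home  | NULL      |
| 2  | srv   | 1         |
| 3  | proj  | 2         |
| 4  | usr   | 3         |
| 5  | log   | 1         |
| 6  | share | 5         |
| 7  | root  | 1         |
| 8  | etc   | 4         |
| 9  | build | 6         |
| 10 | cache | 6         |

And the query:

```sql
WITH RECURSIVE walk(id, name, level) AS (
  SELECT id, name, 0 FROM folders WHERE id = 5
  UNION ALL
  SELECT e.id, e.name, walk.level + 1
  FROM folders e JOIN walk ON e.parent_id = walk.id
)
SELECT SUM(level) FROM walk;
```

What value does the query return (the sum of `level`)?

5

Base: id=5 (log) at level 0.
Iteration 1: rows with parent_id in {5} -> share (id 6, level 1).
Iteration 2: rows with parent_id in {6} -> build (id 9, level 2), cache (id 10, level 2).
Iteration 3: no rows with parent_id in {9,10}; recursion stops.
SUM(level) = 0 + 1 + 2 + 2 = 5.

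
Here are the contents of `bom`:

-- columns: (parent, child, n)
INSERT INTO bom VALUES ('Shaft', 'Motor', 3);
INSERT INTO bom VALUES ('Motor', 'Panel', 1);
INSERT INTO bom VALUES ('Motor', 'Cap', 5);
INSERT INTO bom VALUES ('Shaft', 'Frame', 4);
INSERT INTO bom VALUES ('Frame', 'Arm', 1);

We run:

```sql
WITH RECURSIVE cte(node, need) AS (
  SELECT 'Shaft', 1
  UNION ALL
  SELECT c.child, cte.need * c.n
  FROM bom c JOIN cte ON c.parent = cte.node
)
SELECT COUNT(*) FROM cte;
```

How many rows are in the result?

Base: (Shaft, need=1).
Iteration 1: components of {Shaft} -> Frame = 1*4 = 4, Motor = 1*3 = 3.
Iteration 2: components of {Frame,Motor} -> Arm = 4*1 = 4, Cap = 3*5 = 15, Panel = 3*1 = 3.
Iteration 3: no further components; recursion stops.
Total rows emitted: 6.

6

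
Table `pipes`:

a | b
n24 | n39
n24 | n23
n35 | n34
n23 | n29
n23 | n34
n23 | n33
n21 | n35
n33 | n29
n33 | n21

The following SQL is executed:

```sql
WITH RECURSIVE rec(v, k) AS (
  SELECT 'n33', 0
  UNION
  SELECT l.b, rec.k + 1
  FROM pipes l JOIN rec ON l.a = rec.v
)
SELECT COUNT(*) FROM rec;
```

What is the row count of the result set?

5

Base: (n33, k=0).
Iteration 1: edges from {n33} -> (n21, k=1), (n29, k=1).
Iteration 2: edges from {n21,n29} -> (n35, k=2).
Iteration 3: edges from {n35} -> (n34, k=3).
Iteration 4: no outgoing edges from {n34}; recursion stops.
Total rows emitted: 5.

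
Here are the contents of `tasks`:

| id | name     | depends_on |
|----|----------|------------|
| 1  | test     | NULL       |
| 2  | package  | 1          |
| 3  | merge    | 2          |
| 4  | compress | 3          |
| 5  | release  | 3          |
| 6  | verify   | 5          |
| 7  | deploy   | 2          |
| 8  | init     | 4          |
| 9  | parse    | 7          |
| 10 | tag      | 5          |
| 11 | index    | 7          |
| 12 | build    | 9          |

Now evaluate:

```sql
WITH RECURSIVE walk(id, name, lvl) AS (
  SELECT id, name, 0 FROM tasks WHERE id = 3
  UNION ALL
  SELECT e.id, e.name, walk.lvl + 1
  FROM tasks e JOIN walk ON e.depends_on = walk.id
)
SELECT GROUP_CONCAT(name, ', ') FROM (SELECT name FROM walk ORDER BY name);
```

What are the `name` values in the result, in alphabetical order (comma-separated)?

compress, init, merge, release, tag, verify

Base: id=3 (merge) at lvl 0.
Iteration 1: rows with depends_on in {3} -> compress (id 4, lvl 1), release (id 5, lvl 1).
Iteration 2: rows with depends_on in {4,5} -> verify (id 6, lvl 2), init (id 8, lvl 2), tag (id 10, lvl 2).
Iteration 3: no rows with depends_on in {6,8,10}; recursion stops.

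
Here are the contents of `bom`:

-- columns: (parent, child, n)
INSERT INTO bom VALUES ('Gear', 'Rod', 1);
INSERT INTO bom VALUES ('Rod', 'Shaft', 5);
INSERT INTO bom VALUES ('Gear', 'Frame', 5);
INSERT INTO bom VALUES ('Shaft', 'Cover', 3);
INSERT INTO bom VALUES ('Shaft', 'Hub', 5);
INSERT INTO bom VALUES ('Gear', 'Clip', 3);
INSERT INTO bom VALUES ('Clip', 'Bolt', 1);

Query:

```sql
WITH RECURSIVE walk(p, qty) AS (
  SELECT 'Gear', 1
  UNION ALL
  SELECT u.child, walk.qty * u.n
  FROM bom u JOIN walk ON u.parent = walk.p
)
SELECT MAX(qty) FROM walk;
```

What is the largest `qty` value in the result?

25

Base: (Gear, qty=1).
Iteration 1: components of {Gear} -> Clip = 1*3 = 3, Frame = 1*5 = 5, Rod = 1*1 = 1.
Iteration 2: components of {Clip,Frame,Rod} -> Bolt = 3*1 = 3, Shaft = 1*5 = 5.
Iteration 3: components of {Bolt,Shaft} -> Cover = 5*3 = 15, Hub = 5*5 = 25.
Iteration 4: no further components; recursion stops.
qty values: 1, 1, 5, 3, 5, 3, 15, 25; the maximum is 25.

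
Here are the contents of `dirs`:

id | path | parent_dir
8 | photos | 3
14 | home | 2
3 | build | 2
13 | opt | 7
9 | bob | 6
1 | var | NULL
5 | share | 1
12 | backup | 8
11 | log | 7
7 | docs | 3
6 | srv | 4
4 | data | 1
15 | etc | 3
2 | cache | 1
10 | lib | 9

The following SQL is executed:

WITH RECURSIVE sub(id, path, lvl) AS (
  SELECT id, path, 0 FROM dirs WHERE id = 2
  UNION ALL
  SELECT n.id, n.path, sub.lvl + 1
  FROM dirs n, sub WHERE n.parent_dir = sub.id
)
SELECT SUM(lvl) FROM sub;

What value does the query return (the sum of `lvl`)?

17

Base: id=2 (cache) at lvl 0.
Iteration 1: rows with parent_dir in {2} -> build (id 3, lvl 1), home (id 14, lvl 1).
Iteration 2: rows with parent_dir in {3,14} -> docs (id 7, lvl 2), photos (id 8, lvl 2), etc (id 15, lvl 2).
Iteration 3: rows with parent_dir in {7,8,15} -> log (id 11, lvl 3), backup (id 12, lvl 3), opt (id 13, lvl 3).
Iteration 4: no rows with parent_dir in {11,12,13}; recursion stops.
SUM(lvl) = 0 + 1 + 1 + 2 + 2 + 2 + 3 + 3 + 3 = 17.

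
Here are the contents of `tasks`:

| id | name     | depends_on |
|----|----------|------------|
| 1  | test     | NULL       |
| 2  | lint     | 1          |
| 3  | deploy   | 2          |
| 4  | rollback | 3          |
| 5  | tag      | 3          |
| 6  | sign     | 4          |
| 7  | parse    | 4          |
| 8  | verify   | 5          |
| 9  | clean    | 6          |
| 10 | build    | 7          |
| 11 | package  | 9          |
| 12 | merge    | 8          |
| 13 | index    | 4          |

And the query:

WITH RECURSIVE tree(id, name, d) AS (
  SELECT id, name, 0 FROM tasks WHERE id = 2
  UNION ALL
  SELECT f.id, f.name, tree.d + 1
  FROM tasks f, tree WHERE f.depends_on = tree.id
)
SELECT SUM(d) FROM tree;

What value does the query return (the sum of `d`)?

34

Base: id=2 (lint) at d 0.
Iteration 1: rows with depends_on in {2} -> deploy (id 3, d 1).
Iteration 2: rows with depends_on in {3} -> rollback (id 4, d 2), tag (id 5, d 2).
Iteration 3: rows with depends_on in {4,5} -> sign (id 6, d 3), parse (id 7, d 3), verify (id 8, d 3), index (id 13, d 3).
Iteration 4: rows with depends_on in {6,7,8,13} -> clean (id 9, d 4), build (id 10, d 4), merge (id 12, d 4).
Iteration 5: rows with depends_on in {9,10,12} -> package (id 11, d 5).
Iteration 6: no rows with depends_on in {11}; recursion stops.
SUM(d) = 0 + 1 + 2 + 2 + 3 + 3 + 3 + 3 + 4 + 4 + 4 + 5 = 34.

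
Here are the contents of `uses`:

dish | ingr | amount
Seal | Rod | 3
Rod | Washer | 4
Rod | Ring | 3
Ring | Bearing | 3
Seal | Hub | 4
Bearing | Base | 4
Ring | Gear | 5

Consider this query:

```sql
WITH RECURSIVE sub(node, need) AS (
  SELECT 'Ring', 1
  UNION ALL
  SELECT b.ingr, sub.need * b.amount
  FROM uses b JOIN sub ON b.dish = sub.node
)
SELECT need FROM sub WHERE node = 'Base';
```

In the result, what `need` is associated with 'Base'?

Base: (Ring, need=1).
Iteration 1: components of {Ring} -> Bearing = 1*3 = 3, Gear = 1*5 = 5.
Iteration 2: components of {Bearing,Gear} -> Base = 3*4 = 12.
Iteration 3: no further components; recursion stops.

12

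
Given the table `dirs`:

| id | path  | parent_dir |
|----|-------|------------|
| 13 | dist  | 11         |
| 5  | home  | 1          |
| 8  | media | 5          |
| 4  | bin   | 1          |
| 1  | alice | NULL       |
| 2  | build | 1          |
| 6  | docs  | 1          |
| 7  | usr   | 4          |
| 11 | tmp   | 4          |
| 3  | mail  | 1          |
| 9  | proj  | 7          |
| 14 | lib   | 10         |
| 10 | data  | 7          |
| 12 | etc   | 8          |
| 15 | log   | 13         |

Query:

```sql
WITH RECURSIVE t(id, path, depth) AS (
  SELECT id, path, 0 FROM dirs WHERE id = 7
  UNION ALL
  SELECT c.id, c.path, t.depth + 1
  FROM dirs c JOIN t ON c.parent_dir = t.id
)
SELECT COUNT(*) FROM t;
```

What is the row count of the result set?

4

Base: id=7 (usr) at depth 0.
Iteration 1: rows with parent_dir in {7} -> proj (id 9, depth 1), data (id 10, depth 1).
Iteration 2: rows with parent_dir in {9,10} -> lib (id 14, depth 2).
Iteration 3: no rows with parent_dir in {14}; recursion stops.
Total rows emitted: 4.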